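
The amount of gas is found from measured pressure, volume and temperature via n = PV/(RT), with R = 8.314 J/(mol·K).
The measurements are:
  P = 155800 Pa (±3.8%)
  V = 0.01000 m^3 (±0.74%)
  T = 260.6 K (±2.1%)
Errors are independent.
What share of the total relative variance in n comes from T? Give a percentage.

(δn/n)² = (1·δP/P)² + (1·δV/V)² + (-1·δT/T)²
  P term: (1×0.0380)² = 0.00144
  V term: (1×0.00740)² = 5.48e-05
  T term: (-1×0.0210)² = 0.000441
Total = 0.00194. Share from T = 0.000441/0.00194 = 0.227.

22.7%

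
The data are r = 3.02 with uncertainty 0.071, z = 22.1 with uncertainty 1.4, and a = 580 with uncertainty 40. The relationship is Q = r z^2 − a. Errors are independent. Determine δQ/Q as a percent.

21.7%

Let p = r·z^2 = 1470. δp/p = √((1·δr/r)² + (2·δz/z)²) = √(0.000553 + 0.0161) = 0.129, so δp = 190.
Q = p − a: δQ = √(δp² + δa²) = √(36100 + 1600) = 194
Q = 895, so δQ/Q = 194/895 = 0.217.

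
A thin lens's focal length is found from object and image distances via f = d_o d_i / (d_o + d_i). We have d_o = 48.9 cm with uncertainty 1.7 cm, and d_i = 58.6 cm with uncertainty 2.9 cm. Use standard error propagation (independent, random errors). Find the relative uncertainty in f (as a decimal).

∂f/∂d_o = (d_i/(d_o+d_i))² = 0.297;  ∂f/∂d_i = (d_o/(d_o+d_i))² = 0.207
δf = √((∂f/∂d_o · δd_o)² + (∂f/∂d_i · δd_i)²) = √(0.255 + 0.360) = 0.784 cm
f = 26.7 cm, so δf/f = 0.784/26.7 = 0.0294.

0.0294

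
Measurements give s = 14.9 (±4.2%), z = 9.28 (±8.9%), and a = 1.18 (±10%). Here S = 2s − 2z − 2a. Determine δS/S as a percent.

23.5%

Sums and differences: (δS)² = Σ (cᵢ δxᵢ)².
  (2·δs)² = 1.57;  (2·δz)² = 2.73;  (2·δa)² = 0.0557
δS = √(4.35) = 2.09
S = 8.88, so δS/S = 2.09/8.88 = 0.235.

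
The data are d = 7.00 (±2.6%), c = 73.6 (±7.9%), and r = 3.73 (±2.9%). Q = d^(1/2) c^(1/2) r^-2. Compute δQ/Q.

0.0714

Products/powers → add relative errors in quadrature, weighted by exponent:
  (½·δd/d)² = (0.5×0.0260)² = 0.000169;  (½·δc/c)² = (0.5×0.0790)² = 0.00156;  (-2·δr/r)² = (-2×0.0290)² = 0.00336
δQ/Q = √(0.00509) = 0.0714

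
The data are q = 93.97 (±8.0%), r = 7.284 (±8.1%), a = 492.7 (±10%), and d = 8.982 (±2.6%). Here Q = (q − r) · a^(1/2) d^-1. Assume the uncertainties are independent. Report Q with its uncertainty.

Let u = q − r = 86.69. δu = √(δq² + δr²) = √(56.5 + 0.348) = 7.54, so δu/u = 0.0870.
Q is then a monomial in u, a, d:
δQ/Q = √((δu/u)² + (½·δa/a)² + (-1·δd/d)²) = √(0.00757 + 0.00250 + 0.000676) = 0.104
Q = 214.2, so δQ = 0.104 × 214.2 = 22.2.

214.2 ± 22.2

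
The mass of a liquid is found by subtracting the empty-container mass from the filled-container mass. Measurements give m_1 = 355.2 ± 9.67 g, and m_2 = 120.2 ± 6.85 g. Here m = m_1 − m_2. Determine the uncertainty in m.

Sums and differences: (δm)² = Σ (cᵢ δxᵢ)².
  (δm_1)² = 93.5;  (δm_2)² = 46.9
δm = √(140) = 11.9 g

11.9 g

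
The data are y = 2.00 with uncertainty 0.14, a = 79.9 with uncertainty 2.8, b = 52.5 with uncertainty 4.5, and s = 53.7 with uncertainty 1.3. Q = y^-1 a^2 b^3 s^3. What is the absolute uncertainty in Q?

For a monomial Q ∝ y^-1, a^2, b^3, s^3, fractional errors add in quadrature:
  (-1·δy/y)² = (-1×0.0700)² = 0.00490;  (2·δa/a)² = (2×0.0350)² = 0.00491;  (3·δb/b)² = (3×0.0857)² = 0.0661;  (3·δs/s)² = (3×0.0242)² = 0.00527
δQ/Q = √(0.0812) = 0.285
Q = 7.15e+13, so δQ = 0.285 × 7.15e+13 = 2.04e+13.

2.04e+13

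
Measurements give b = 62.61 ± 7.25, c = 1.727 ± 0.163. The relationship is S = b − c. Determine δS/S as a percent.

Each term contributes (cᵢ δxᵢ)² to (δS)²:
  (δb)² = 52.6;  (δc)² = 0.0266
δS = √(52.6) = 7.25
S = 60.88, so δS/S = 7.25/60.88 = 0.119.

11.9%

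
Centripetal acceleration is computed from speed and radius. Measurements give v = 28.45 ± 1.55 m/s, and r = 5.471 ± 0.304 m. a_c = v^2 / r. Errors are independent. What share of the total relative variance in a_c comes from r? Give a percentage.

20.6%

(δa_c/a_c)² = (2·δv/v)² + (-1·δr/r)²
  v term: (2×0.0545)² = 0.0119
  r term: (-1×0.0556)² = 0.00309
Total = 0.0150. Share from r = 0.00309/0.0150 = 0.206.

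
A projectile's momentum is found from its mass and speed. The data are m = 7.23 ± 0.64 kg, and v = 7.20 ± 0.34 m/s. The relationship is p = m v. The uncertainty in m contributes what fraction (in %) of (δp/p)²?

(δp/p)² = (1·δm/m)² + (1·δv/v)²
  m term: (1×0.0885)² = 0.00784
  v term: (1×0.0472)² = 0.00223
Total = 0.0101. Share from m = 0.00784/0.0101 = 0.778.

77.8%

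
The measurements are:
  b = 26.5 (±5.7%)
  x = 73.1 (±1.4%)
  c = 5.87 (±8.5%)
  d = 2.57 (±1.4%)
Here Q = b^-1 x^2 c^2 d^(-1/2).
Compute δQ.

Since Q is a product/quotient, work with relative uncertainties:
  (-1·δb/b)² = (-1×0.0570)² = 0.00325;  (2·δx/x)² = (2×0.0140)² = 0.000784;  (2·δc/c)² = (2×0.0850)² = 0.0289;  (−½·δd/d)² = (-0.5×0.0140)² = 4.9e-05
δQ/Q = √(0.0330) = 0.182
Q = 4330, so δQ = 0.182 × 4330 = 787.

787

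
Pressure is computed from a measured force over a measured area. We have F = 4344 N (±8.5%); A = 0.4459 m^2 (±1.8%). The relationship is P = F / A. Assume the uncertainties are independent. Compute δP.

846 Pa

For a monomial P ∝ F, A^-1, fractional errors add in quadrature:
  (1·δF/F)² = (1×0.0850)² = 0.00723;  (-1·δA/A)² = (-1×0.0180)² = 0.000324
δP/P = √(0.00755) = 0.0869
P = 9742 Pa, so δP = 0.0869 × 9742 = 846 Pa.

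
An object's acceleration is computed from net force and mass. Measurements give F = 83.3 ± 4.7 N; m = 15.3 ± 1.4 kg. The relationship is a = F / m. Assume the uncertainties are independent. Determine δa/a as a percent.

10.8%

For a monomial a ∝ F, m^-1, fractional errors add in quadrature:
  (1·δF/F)² = (1×0.0564)² = 0.00318;  (-1·δm/m)² = (-1×0.0915)² = 0.00837
δa/a = √(0.0116) = 0.108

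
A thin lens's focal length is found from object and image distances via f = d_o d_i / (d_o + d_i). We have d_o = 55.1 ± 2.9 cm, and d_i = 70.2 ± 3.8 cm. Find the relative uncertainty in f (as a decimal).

0.0379

∂f/∂d_o = (d_i/(d_o+d_i))² = 0.314;  ∂f/∂d_i = (d_o/(d_o+d_i))² = 0.193
δf = √((∂f/∂d_o · δd_o)² + (∂f/∂d_i · δd_i)²) = √(0.829 + 0.540) = 1.17 cm
f = 30.9 cm, so δf/f = 1.17/30.9 = 0.0379.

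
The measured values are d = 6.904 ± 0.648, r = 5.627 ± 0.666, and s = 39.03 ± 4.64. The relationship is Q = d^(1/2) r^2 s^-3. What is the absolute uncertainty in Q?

Each factor contributes (exponent × relative error)² to (δQ/Q)²:
  (½·δd/d)² = (0.5×0.0939)² = 0.00220;  (2·δr/r)² = (2×0.118)² = 0.0560;  (-3·δs/s)² = (-3×0.119)² = 0.127
δQ/Q = √(0.185) = 0.431
Q = 0.001399, so δQ = 0.431 × 0.001399 = 0.000603.

0.000603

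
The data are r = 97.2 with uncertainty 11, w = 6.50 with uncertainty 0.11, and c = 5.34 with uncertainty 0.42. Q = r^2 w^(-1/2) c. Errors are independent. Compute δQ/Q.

Since Q is a product/quotient, work with relative uncertainties:
  (2·δr/r)² = (2×0.113)² = 0.0512;  (−½·δw/w)² = (-0.5×0.0169)² = 7.16e-05;  (1·δc/c)² = (1×0.0787)² = 0.00619
δQ/Q = √(0.0575) = 0.240

0.240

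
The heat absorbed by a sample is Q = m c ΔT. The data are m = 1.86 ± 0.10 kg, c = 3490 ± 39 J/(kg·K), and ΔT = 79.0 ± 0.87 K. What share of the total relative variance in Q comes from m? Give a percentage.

92.2%

(δQ/Q)² = (1·δm/m)² + (1·δc/c)² + (1·δΔT/ΔT)²
  m term: (1×0.0538)² = 0.00289
  c term: (1×0.0112)² = 0.000125
  ΔT term: (1×0.0110)² = 0.000121
Total = 0.00314. Share from m = 0.00289/0.00314 = 0.922.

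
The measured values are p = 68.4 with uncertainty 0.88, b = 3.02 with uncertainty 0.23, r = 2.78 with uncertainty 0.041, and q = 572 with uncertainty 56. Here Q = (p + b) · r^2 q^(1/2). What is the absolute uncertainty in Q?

773

Let u = p + b = 71.4. δu = √(δp² + δb²) = √(0.774 + 0.0529) = 0.910, so δu/u = 0.0127.
Q is then a monomial in u, r, q:
δQ/Q = √((δu/u)² + (2·δr/r)² + (½·δq/q)²) = √(0.000162 + 0.000870 + 0.00240) = 0.0586
Q = 13200, so δQ = 0.0586 × 13200 = 773.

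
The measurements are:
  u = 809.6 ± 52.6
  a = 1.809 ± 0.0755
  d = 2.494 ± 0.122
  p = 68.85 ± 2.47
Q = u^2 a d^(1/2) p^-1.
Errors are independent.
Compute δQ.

For a monomial Q ∝ u^2, a, d^(1/2), p^-1, fractional errors add in quadrature:
  (2·δu/u)² = (2×0.0650)² = 0.0169;  (1·δa/a)² = (1×0.0417)² = 0.00174;  (½·δd/d)² = (0.5×0.0489)² = 0.000598;  (-1·δp/p)² = (-1×0.0359)² = 0.00129
δQ/Q = √(0.0205) = 0.143
Q = 27200, so δQ = 0.143 × 27200 = 3900.

3900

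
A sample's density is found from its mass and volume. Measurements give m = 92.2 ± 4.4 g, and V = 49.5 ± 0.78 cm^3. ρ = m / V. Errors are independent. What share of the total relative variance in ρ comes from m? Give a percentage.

90.2%

(δρ/ρ)² = (1·δm/m)² + (-1·δV/V)²
  m term: (1×0.0477)² = 0.00228
  V term: (-1×0.0158)² = 0.000248
Total = 0.00253. Share from m = 0.00228/0.00253 = 0.902.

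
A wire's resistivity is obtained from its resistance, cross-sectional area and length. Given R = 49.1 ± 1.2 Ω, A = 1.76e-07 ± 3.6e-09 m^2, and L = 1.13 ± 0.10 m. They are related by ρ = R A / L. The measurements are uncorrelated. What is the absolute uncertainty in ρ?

7.19e-07 Ω·m

ρ is a product of powers, so relative uncertainties combine in quadrature:
  (1·δR/R)² = (1×0.0244)² = 0.000597;  (1·δA/A)² = (1×0.0205)² = 0.000418;  (-1·δL/L)² = (-1×0.0885)² = 0.00783
δρ/ρ = √(0.00885) = 0.0941
ρ = 7.65e-06 Ω·m, so δρ = 0.0941 × 7.65e-06 = 7.19e-07 Ω·m.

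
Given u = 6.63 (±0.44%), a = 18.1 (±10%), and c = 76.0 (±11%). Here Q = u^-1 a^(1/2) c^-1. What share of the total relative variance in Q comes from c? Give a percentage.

82.8%

(δQ/Q)² = (-1·δu/u)² + (½·δa/a)² + (-1·δc/c)²
  u term: (-1×0.00440)² = 1.94e-05
  a term: (0.5×0.100)² = 0.00250
  c term: (-1×0.110)² = 0.0121
Total = 0.0146. Share from c = 0.0121/0.0146 = 0.828.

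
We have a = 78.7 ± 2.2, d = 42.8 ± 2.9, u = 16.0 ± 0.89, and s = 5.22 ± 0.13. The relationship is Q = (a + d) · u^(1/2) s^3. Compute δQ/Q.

0.0852

Let w = a + d = 122. δw = √(δa² + δd²) = √(4.84 + 8.41) = 3.64, so δw/w = 0.0300.
Q is then a monomial in w, u, s:
δQ/Q = √((δw/w)² + (½·δu/u)² + (3·δs/s)²) = √(0.000898 + 0.000774 + 0.00558) = 0.0852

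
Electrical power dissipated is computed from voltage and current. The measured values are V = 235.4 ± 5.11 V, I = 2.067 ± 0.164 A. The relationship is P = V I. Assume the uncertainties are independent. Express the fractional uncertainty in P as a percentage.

8.23%

Relative error in a monomial: (δP/P)² = Σ (nᵢ · δxᵢ/xᵢ)².
  (1·δV/V)² = (1×0.0217)² = 0.000471;  (1·δI/I)² = (1×0.0793)² = 0.00630
δP/P = √(0.00677) = 0.0823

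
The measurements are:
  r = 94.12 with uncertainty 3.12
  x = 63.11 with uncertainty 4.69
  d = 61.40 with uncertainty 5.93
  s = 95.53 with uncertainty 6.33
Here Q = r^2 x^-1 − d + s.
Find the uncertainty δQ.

Let p = r^2·x^-1 = 140.4. δp/p = √((2·δr/r)² + (-1·δx/x)²) = √(0.00440 + 0.00552) = 0.0996, so δp = 14.0.
Q = p − d + s: δQ = √(δp² + δd² + δs²) = √(195 + 35.2 + 40.1) = 16.5

16.5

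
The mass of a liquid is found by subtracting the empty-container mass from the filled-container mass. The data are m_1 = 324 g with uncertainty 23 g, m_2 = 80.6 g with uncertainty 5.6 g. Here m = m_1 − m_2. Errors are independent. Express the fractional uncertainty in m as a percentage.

Each term contributes (cᵢ δxᵢ)² to (δm)²:
  (δm_1)² = 529;  (δm_2)² = 31.4
δm = √(560) = 23.7 g
m = 243 g, so δm/m = 23.7/243 = 0.0973.

9.73%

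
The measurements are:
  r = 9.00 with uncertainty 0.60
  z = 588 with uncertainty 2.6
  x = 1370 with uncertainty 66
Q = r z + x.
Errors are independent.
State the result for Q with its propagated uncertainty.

Let p = r·z = 5290. δp/p = √((1·δr/r)² + (1·δz/z)²) = √(0.00444 + 1.96e-05) = 0.0668, so δp = 354.
Q = p + x: δQ = √(δp² + δx²) = √(1.25e+05 + 4360) = 360
Q = 6660.

6660 ± 360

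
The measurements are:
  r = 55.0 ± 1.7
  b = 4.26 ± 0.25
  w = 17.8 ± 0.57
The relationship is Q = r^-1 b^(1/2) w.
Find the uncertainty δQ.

Each factor contributes (exponent × relative error)² to (δQ/Q)²:
  (-1·δr/r)² = (-1×0.0309)² = 0.000955;  (½·δb/b)² = (0.5×0.0587)² = 0.000861;  (1·δw/w)² = (1×0.0320)² = 0.00103
δQ/Q = √(0.00284) = 0.0533
Q = 0.668, so δQ = 0.0533 × 0.668 = 0.0356.

0.0356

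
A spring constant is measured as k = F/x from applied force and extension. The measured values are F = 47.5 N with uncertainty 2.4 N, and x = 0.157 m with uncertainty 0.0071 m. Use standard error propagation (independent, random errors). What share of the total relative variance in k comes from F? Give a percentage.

55.5%

(δk/k)² = (1·δF/F)² + (-1·δx/x)²
  F term: (1×0.0505)² = 0.00255
  x term: (-1×0.0452)² = 0.00205
Total = 0.00460. Share from F = 0.00255/0.00460 = 0.555.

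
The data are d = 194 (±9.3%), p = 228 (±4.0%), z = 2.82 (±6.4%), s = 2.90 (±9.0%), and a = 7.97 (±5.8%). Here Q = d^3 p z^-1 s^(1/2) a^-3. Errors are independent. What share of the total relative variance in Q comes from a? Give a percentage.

(δQ/Q)² = (3·δd/d)² + (1·δp/p)² + (-1·δz/z)² + (½·δs/s)² + (-3·δa/a)²
  d term: (3×0.0930)² = 0.0778
  p term: (1×0.0400)² = 0.00160
  z term: (-1×0.0640)² = 0.00410
  s term: (0.5×0.0900)² = 0.00203
  a term: (-3×0.0580)² = 0.0303
Total = 0.116. Share from a = 0.0303/0.116 = 0.261.

26.1%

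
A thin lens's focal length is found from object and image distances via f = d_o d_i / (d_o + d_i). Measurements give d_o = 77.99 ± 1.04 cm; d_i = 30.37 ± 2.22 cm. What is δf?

1.15 cm

∂f/∂d_o = (d_i/(d_o+d_i))² = 0.0786;  ∂f/∂d_i = (d_o/(d_o+d_i))² = 0.518
δf = √((∂f/∂d_o · δd_o)² + (∂f/∂d_i · δd_i)²) = √(0.00667 + 1.32) = 1.15 cm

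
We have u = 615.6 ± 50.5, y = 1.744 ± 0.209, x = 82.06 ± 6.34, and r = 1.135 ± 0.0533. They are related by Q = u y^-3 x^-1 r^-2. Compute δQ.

0.426

Products/powers → add relative errors in quadrature, weighted by exponent:
  (1·δu/u)² = (1×0.0820)² = 0.00673;  (-3·δy/y)² = (-3×0.120)² = 0.129;  (-1·δx/x)² = (-1×0.0773)² = 0.00597;  (-2·δr/r)² = (-2×0.0470)² = 0.00882
δQ/Q = √(0.151) = 0.388
Q = 1.098, so δQ = 0.388 × 1.098 = 0.426.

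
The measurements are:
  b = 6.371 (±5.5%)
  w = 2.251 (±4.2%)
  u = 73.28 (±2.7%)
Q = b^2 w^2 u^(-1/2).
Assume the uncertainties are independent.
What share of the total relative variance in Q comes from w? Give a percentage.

36.5%

(δQ/Q)² = (2·δb/b)² + (2·δw/w)² + (−½·δu/u)²
  b term: (2×0.0550)² = 0.0121
  w term: (2×0.0420)² = 0.00706
  u term: (-0.5×0.0270)² = 0.000182
Total = 0.0193. Share from w = 0.00706/0.0193 = 0.365.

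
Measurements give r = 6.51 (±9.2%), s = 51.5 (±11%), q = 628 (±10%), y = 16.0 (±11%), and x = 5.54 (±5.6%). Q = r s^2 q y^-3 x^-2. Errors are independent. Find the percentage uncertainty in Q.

43.4%

Each factor contributes (exponent × relative error)² to (δQ/Q)²:
  (1·δr/r)² = (1×0.0920)² = 0.00846;  (2·δs/s)² = (2×0.110)² = 0.0484;  (1·δq/q)² = (1×0.100)² = 0.0100;  (-3·δy/y)² = (-3×0.110)² = 0.109;  (-2·δx/x)² = (-2×0.0560)² = 0.0125
δQ/Q = √(0.188) = 0.434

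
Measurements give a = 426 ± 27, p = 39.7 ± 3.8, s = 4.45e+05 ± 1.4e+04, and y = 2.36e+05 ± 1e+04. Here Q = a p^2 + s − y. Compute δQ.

1.36e+05

Let w = a·p^2 = 6.71e+05. δw/w = √((1·δa/a)² + (2·δp/p)²) = √(0.00402 + 0.0366) = 0.202, so δw = 1.35e+05.
Q = w + s − y: δQ = √(δw² + δs² + δy²) = √(1.83e+10 + 1.96e+08 + 1e+08) = 1.36e+05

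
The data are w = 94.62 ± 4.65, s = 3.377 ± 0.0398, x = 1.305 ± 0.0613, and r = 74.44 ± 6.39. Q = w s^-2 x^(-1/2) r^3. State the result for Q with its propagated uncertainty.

Products/powers → add relative errors in quadrature, weighted by exponent:
  (1·δw/w)² = (1×0.0491)² = 0.00242;  (-2·δs/s)² = (-2×0.0118)² = 0.000556;  (−½·δx/x)² = (-0.5×0.0470)² = 0.000552;  (3·δr/r)² = (3×0.0858)² = 0.0663
δQ/Q = √(0.0698) = 0.264
Q = 2.996e+06, so δQ = 0.264 × 2.996e+06 = 7.92e+05.

(2.996 ± 0.792) × 10^6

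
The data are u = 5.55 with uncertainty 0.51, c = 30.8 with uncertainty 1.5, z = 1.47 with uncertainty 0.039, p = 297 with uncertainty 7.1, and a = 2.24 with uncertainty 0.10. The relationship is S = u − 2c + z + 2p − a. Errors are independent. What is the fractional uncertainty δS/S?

0.0270

Sums and differences: (δS)² = Σ (cᵢ δxᵢ)².
  (δu)² = 0.260;  (2·δc)² = 9.00;  (δz)² = 0.00152;  (2·δp)² = 202;  (δa)² = 0.0100
δS = √(211) = 14.5
S = 537, so δS/S = 14.5/537 = 0.0270.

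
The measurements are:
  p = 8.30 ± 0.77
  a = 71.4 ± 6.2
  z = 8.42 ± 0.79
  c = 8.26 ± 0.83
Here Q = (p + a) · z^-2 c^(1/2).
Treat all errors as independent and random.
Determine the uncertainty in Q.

0.677

Let u = p + a = 79.7. δu = √(δp² + δa²) = √(0.593 + 38.4) = 6.25, so δu/u = 0.0784.
Q is then a monomial in u, z, c:
δQ/Q = √((δu/u)² + (-2·δz/z)² + (½·δc/c)²) = √(0.00614 + 0.0352 + 0.00252) = 0.209
Q = 3.23, so δQ = 0.209 × 3.23 = 0.677.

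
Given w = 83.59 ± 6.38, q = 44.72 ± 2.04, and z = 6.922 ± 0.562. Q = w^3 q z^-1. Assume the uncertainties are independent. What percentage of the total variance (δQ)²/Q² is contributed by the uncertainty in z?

(δQ/Q)² = (3·δw/w)² + (1·δq/q)² + (-1·δz/z)²
  w term: (3×0.0763)² = 0.0524
  q term: (1×0.0456)² = 0.00208
  z term: (-1×0.0812)² = 0.00659
Total = 0.0611. Share from z = 0.00659/0.0611 = 0.108.

10.8%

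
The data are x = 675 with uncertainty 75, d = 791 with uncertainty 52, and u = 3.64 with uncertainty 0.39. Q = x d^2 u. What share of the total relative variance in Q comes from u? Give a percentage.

(δQ/Q)² = (1·δx/x)² + (2·δd/d)² + (1·δu/u)²
  x term: (1×0.111)² = 0.0123
  d term: (2×0.0657)² = 0.0173
  u term: (1×0.107)² = 0.0115
Total = 0.0411. Share from u = 0.0115/0.0411 = 0.279.

27.9%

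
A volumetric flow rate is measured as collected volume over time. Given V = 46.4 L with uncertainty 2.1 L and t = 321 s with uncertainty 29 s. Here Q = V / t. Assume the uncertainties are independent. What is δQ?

0.0146 L/s

Each factor contributes (exponent × relative error)² to (δQ/Q)²:
  (1·δV/V)² = (1×0.0453)² = 0.00205;  (-1·δt/t)² = (-1×0.0903)² = 0.00816
δQ/Q = √(0.0102) = 0.101
Q = 0.145 L/s, so δQ = 0.101 × 0.145 = 0.0146 L/s.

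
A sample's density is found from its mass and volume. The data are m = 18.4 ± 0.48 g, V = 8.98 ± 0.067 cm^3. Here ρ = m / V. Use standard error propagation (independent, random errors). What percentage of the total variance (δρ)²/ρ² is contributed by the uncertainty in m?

(δρ/ρ)² = (1·δm/m)² + (-1·δV/V)²
  m term: (1×0.0261)² = 0.000681
  V term: (-1×0.00746)² = 5.57e-05
Total = 0.000736. Share from m = 0.000681/0.000736 = 0.924.

92.4%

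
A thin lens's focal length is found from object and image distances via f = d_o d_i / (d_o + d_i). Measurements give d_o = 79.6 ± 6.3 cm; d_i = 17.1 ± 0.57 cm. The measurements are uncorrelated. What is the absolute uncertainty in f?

0.434 cm

∂f/∂d_o = (d_i/(d_o+d_i))² = 0.0313;  ∂f/∂d_i = (d_o/(d_o+d_i))² = 0.678
δf = √((∂f/∂d_o · δd_o)² + (∂f/∂d_i · δd_i)²) = √(0.0388 + 0.149) = 0.434 cm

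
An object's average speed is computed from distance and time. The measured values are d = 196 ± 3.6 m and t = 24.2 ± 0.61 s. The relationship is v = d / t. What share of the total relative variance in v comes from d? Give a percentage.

34.7%

(δv/v)² = (1·δd/d)² + (-1·δt/t)²
  d term: (1×0.0184)² = 0.000337
  t term: (-1×0.0252)² = 0.000635
Total = 0.000973. Share from d = 0.000337/0.000973 = 0.347.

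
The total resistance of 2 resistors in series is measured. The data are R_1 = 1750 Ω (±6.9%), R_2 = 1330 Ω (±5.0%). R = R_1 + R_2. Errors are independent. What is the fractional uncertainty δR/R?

For a sum/difference, combine absolute errors in quadrature:
  (δR_1)² = 14600;  (δR_2)² = 4420
δR = √(19000) = 138 Ω
R = 3080 Ω, so δR/R = 138/3080 = 0.0448.

0.0448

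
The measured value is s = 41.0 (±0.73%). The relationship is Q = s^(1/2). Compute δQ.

0.0234

Since Q is a product/quotient, work with relative uncertainties:
  (½·δs/s)² = (0.5×0.00730)² = 1.33e-05
δQ/Q = √(1.33e-05) = 0.00365
Q = 6.40, so δQ = 0.00365 × 6.40 = 0.0234.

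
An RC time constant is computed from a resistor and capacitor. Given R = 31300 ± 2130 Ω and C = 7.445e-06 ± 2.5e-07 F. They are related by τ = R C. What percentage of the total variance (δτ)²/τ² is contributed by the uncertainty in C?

(δτ/τ)² = (1·δR/R)² + (1·δC/C)²
  R term: (1×0.0681)² = 0.00463
  C term: (1×0.0336)² = 0.00113
Total = 0.00576. Share from C = 0.00113/0.00576 = 0.196.

19.6%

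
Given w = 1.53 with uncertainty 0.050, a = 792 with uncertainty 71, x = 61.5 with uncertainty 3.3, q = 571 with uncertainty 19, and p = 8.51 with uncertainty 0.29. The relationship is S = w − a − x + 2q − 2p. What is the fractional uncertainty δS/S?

0.295

Absolute uncertainties add in quadrature for a linear combination:
  (δw)² = 0.00250;  (δa)² = 5040;  (δx)² = 10.9;  (2·δq)² = 1440;  (2·δp)² = 0.336
δS = √(6500) = 80.6
S = 273, so δS/S = 80.6/273 = 0.295.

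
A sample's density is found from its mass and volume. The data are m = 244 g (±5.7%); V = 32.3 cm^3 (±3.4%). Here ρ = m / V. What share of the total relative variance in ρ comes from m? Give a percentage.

(δρ/ρ)² = (1·δm/m)² + (-1·δV/V)²
  m term: (1×0.0570)² = 0.00325
  V term: (-1×0.0340)² = 0.00116
Total = 0.00441. Share from m = 0.00325/0.00441 = 0.738.

73.8%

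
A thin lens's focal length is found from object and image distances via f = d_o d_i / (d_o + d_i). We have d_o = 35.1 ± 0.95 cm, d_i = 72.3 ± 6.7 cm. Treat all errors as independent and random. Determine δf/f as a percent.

∂f/∂d_o = (d_i/(d_o+d_i))² = 0.453;  ∂f/∂d_i = (d_o/(d_o+d_i))² = 0.107
δf = √((∂f/∂d_o · δd_o)² + (∂f/∂d_i · δd_i)²) = √(0.185 + 0.512) = 0.835 cm
f = 23.6 cm, so δf/f = 0.835/23.6 = 0.0353.

3.53%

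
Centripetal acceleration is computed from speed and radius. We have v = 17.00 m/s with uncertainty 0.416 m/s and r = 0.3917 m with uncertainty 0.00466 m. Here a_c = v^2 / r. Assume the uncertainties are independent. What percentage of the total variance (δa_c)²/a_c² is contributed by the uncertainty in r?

5.58%

(δa_c/a_c)² = (2·δv/v)² + (-1·δr/r)²
  v term: (2×0.0245)² = 0.00240
  r term: (-1×0.0119)² = 0.000142
Total = 0.00254. Share from r = 0.000142/0.00254 = 0.0558.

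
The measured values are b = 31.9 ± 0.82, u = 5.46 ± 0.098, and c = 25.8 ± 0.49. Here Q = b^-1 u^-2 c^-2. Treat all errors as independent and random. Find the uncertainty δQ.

9.2e-08

Q is a product of powers, so relative uncertainties combine in quadrature:
  (-1·δb/b)² = (-1×0.0257)² = 0.000661;  (-2·δu/u)² = (-2×0.0179)² = 0.00129;  (-2·δc/c)² = (-2×0.0190)² = 0.00144
δQ/Q = √(0.00339) = 0.0582
Q = 1.58e-06, so δQ = 0.0582 × 1.58e-06 = 9.2e-08.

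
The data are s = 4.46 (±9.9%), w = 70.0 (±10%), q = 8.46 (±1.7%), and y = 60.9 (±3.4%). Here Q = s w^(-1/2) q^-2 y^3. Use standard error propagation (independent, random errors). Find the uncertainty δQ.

Each factor contributes (exponent × relative error)² to (δQ/Q)²:
  (1·δs/s)² = (1×0.0990)² = 0.00980;  (−½·δw/w)² = (-0.5×0.100)² = 0.00250;  (-2·δq/q)² = (-2×0.0170)² = 0.00116;  (3·δy/y)² = (3×0.0340)² = 0.0104
δQ/Q = √(0.0239) = 0.154
Q = 1680, so δQ = 0.154 × 1680 = 260.

260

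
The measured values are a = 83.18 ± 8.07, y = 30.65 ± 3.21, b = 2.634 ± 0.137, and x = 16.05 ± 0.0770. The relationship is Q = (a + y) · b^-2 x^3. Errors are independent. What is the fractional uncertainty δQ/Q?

Let u = a + y = 113.8. δu = √(δa² + δy²) = √(65.1 + 10.3) = 8.68, so δu/u = 0.0763.
Q is then a monomial in u, b, x:
δQ/Q = √((δu/u)² + (-2·δb/b)² + (3·δx/x)²) = √(0.00582 + 0.0108 + 0.000207) = 0.130

0.130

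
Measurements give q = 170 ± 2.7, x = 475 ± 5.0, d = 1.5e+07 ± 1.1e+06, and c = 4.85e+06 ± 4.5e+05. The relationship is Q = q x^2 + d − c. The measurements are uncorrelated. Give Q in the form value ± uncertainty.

Let p = q·x^2 = 3.84e+07. δp/p = √((1·δq/q)² + (2·δx/x)²) = √(0.000252 + 0.000443) = 0.0264, so δp = 1.01e+06.
Q = p + d − c: δQ = √(δp² + δd² + δc²) = √(1.02e+12 + 1.21e+12 + 2.02e+11) = 1.56e+06
Q = 4.85e+07.

(4.85 ± 0.156) × 10^7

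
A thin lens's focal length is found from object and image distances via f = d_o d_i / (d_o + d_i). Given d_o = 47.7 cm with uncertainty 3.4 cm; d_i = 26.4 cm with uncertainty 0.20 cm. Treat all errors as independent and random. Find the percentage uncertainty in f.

2.59%

∂f/∂d_o = (d_i/(d_o+d_i))² = 0.127;  ∂f/∂d_i = (d_o/(d_o+d_i))² = 0.414
δf = √((∂f/∂d_o · δd_o)² + (∂f/∂d_i · δd_i)²) = √(0.186 + 0.00687) = 0.439 cm
f = 17.0 cm, so δf/f = 0.439/17.0 = 0.0259.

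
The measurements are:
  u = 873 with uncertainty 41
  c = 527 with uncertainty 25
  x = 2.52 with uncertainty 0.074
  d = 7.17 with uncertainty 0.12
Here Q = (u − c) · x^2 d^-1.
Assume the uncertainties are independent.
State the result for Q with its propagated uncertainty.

306 ± 46.5

Let w = u − c = 346. δw = √(δu² + δc²) = √(1680 + 625) = 48.0, so δw/w = 0.139.
Q is then a monomial in w, x, d:
δQ/Q = √((δw/w)² + (2·δx/x)² + (-1·δd/d)²) = √(0.0193 + 0.00345 + 0.000280) = 0.152
Q = 306, so δQ = 0.152 × 306 = 46.5.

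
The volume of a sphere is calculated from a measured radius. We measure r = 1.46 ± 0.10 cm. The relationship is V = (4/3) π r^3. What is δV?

V ∝ r^3, so δV/V = |3| · δr/r = 3 × 0.0685 = 0.205.
V = 13.0 cm^3, so δV = 0.205 × 13.0 = 2.68 cm^3.

2.68 cm^3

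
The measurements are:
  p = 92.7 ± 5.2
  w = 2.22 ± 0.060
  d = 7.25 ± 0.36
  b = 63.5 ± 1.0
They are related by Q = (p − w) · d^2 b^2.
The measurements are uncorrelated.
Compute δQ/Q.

Let u = p − w = 90.5. δu = √(δp² + δw²) = √(27.0 + 0.00360) = 5.20, so δu/u = 0.0575.
Q is then a monomial in u, d, b:
δQ/Q = √((δu/u)² + (2·δd/d)² + (2·δb/b)²) = √(0.00330 + 0.00986 + 0.000992) = 0.119

0.119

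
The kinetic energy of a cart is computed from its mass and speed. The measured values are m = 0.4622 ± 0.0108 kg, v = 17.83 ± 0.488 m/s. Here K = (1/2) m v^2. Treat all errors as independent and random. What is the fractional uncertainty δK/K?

0.0595

K is a product of powers, so relative uncertainties combine in quadrature:
  (1·δm/m)² = (1×0.0234)² = 0.000546;  (2·δv/v)² = (2×0.0274)² = 0.00300
δK/K = √(0.00354) = 0.0595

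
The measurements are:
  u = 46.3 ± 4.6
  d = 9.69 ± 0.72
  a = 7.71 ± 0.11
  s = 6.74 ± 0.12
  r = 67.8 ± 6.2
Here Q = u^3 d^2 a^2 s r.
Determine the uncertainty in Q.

Q is a product of powers, so relative uncertainties combine in quadrature:
  (3·δu/u)² = (3×0.0994)² = 0.0888;  (2·δd/d)² = (2×0.0743)² = 0.0221;  (2·δa/a)² = (2×0.0143)² = 0.000814;  (1·δs/s)² = (1×0.0178)² = 0.000317;  (1·δr/r)² = (1×0.0914)² = 0.00836
δQ/Q = √(0.120) = 0.347
Q = 2.53e+11, so δQ = 0.347 × 2.53e+11 = 8.78e+10.

8.78e+10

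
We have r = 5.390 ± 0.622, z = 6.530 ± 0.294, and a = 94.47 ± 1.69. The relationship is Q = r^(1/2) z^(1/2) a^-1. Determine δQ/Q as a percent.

6.45%

Q is a product of powers, so relative uncertainties combine in quadrature:
  (½·δr/r)² = (0.5×0.115)² = 0.00333;  (½·δz/z)² = (0.5×0.0450)² = 0.000507;  (-1·δa/a)² = (-1×0.0179)² = 0.000320
δQ/Q = √(0.00416) = 0.0645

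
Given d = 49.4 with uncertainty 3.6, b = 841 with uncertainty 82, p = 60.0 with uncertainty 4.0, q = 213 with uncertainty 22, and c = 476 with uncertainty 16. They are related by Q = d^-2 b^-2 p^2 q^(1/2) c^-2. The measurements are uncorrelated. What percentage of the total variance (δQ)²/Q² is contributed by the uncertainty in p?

(δQ/Q)² = (-2·δd/d)² + (-2·δb/b)² + (2·δp/p)² + (½·δq/q)² + (-2·δc/c)²
  d term: (-2×0.0729)² = 0.0212
  b term: (-2×0.0975)² = 0.0380
  p term: (2×0.0667)² = 0.0178
  q term: (0.5×0.103)² = 0.00267
  c term: (-2×0.0336)² = 0.00452
Total = 0.0842. Share from p = 0.0178/0.0842 = 0.211.

21.1%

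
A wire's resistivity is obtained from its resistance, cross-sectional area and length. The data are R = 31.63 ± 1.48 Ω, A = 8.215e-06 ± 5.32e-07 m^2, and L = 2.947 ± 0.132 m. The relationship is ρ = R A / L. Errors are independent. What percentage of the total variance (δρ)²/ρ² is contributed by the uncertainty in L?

(δρ/ρ)² = (1·δR/R)² + (1·δA/A)² + (-1·δL/L)²
  R term: (1×0.0468)² = 0.00219
  A term: (1×0.0648)² = 0.00419
  L term: (-1×0.0448)² = 0.00201
Total = 0.00839. Share from L = 0.00201/0.00839 = 0.239.

23.9%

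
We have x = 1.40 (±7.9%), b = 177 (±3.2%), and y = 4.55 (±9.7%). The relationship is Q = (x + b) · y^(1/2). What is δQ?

Let u = x + b = 178. δu = √(δx² + δb²) = √(0.0122 + 32.1) = 5.67, so δu/u = 0.0318.
Q is then a monomial in u, y:
δQ/Q = √((δu/u)² + (½·δy/y)²) = √(0.00101 + 0.00235) = 0.0580
Q = 381, so δQ = 0.0580 × 381 = 22.1.

22.1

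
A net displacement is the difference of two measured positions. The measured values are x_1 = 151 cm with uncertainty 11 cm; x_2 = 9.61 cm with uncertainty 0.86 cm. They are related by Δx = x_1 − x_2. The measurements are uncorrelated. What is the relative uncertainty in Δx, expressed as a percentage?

Sums and differences: (δΔx)² = Σ (cᵢ δxᵢ)².
  (δx_1)² = 121;  (δx_2)² = 0.740
δΔx = √(122) = 11.0 cm
Δx = 141 cm, so δΔx/Δx = 11.0/141 = 0.0780.

7.80%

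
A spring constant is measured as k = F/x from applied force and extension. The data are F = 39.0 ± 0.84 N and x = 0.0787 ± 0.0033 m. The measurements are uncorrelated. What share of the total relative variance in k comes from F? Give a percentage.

20.9%

(δk/k)² = (1·δF/F)² + (-1·δx/x)²
  F term: (1×0.0215)² = 0.000464
  x term: (-1×0.0419)² = 0.00176
Total = 0.00222. Share from F = 0.000464/0.00222 = 0.209.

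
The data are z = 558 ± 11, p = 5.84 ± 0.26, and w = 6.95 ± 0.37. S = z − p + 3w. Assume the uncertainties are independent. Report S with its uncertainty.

573 ± 11.1

Each term contributes (cᵢ δxᵢ)² to (δS)²:
  (δz)² = 121;  (δp)² = 0.0676;  (3·δw)² = 1.23
δS = √(122) = 11.1
S = 573.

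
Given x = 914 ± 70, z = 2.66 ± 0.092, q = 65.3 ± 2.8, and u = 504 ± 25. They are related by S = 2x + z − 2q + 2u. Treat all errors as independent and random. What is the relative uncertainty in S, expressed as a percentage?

For a sum/difference, combine absolute errors in quadrature:
  (2·δx)² = 19600;  (δz)² = 0.00846;  (2·δq)² = 31.4;  (2·δu)² = 2500
δS = √(22100) = 149
S = 2710, so δS/S = 149/2710 = 0.0549.

5.49%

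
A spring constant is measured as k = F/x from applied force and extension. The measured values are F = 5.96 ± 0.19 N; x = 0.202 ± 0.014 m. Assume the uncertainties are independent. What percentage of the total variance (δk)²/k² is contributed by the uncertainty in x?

82.5%

(δk/k)² = (1·δF/F)² + (-1·δx/x)²
  F term: (1×0.0319)² = 0.00102
  x term: (-1×0.0693)² = 0.00480
Total = 0.00582. Share from x = 0.00480/0.00582 = 0.825.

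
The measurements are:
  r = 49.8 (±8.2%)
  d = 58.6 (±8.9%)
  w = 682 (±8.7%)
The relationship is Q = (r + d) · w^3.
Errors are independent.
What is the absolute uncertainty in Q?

Let u = r + d = 108. δu = √(δr² + δd²) = √(16.7 + 27.2) = 6.62, so δu/u = 0.0611.
Q is then a monomial in u, w:
δQ/Q = √((δu/u)² + (3·δw/w)²) = √(0.00373 + 0.0681) = 0.268
Q = 3.44e+10, so δQ = 0.268 × 3.44e+10 = 9.22e+09.

9.22e+09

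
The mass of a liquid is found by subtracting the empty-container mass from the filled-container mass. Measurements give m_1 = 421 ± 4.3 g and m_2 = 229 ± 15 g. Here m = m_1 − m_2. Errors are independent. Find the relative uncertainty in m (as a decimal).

0.0813

Sums and differences: (δm)² = Σ (cᵢ δxᵢ)².
  (δm_1)² = 18.5;  (δm_2)² = 225
δm = √(243) = 15.6 g
m = 192 g, so δm/m = 15.6/192 = 0.0813.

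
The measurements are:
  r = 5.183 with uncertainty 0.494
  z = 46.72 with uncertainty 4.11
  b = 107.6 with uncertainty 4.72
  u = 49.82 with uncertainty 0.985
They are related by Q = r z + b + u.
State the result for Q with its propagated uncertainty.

Let p = r·z = 242.1. δp/p = √((1·δr/r)² + (1·δz/z)²) = √(0.00908 + 0.00774) = 0.130, so δp = 31.4.
Q = p + b + u: δQ = √(δp² + δb² + δu²) = √(986 + 22.3 + 0.970) = 31.8
Q = 399.6.

399.6 ± 31.8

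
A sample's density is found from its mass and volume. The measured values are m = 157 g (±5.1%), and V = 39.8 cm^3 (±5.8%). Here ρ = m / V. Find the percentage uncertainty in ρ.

Products/powers → add relative errors in quadrature, weighted by exponent:
  (1·δm/m)² = (1×0.0510)² = 0.00260;  (-1·δV/V)² = (-1×0.0580)² = 0.00336
δρ/ρ = √(0.00596) = 0.0772

7.72%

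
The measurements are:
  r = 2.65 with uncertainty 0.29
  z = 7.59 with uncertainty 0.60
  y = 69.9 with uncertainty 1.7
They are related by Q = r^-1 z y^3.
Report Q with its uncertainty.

Each factor contributes (exponent × relative error)² to (δQ/Q)²:
  (-1·δr/r)² = (-1×0.109)² = 0.0120;  (1·δz/z)² = (1×0.0791)² = 0.00625;  (3·δy/y)² = (3×0.0243)² = 0.00532
δQ/Q = √(0.0235) = 0.153
Q = 9.78e+05, so δQ = 0.153 × 9.78e+05 = 1.5e+05.

(9.78 ± 1.50) × 10^5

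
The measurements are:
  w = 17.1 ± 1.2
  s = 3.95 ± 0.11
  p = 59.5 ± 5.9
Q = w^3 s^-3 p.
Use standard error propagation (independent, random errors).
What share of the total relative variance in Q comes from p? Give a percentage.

(δQ/Q)² = (3·δw/w)² + (-3·δs/s)² + (1·δp/p)²
  w term: (3×0.0702)² = 0.0443
  s term: (-3×0.0278)² = 0.00698
  p term: (1×0.0992)² = 0.00983
Total = 0.0611. Share from p = 0.00983/0.0611 = 0.161.

16.1%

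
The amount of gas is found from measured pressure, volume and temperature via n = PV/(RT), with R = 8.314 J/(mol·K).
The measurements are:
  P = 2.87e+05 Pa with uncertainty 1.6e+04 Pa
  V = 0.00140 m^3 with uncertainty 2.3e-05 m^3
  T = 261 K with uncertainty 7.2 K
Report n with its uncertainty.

Since n is a product/quotient, work with relative uncertainties:
  (1·δP/P)² = (1×0.0557)² = 0.00311;  (1·δV/V)² = (1×0.0164)² = 0.000270;  (-1·δT/T)² = (-1×0.0276)² = 0.000761
δn/n = √(0.00414) = 0.0643
n = 0.185 mol, so δn = 0.0643 × 0.185 = 0.0119 mol.

0.185 ± 0.0119 mol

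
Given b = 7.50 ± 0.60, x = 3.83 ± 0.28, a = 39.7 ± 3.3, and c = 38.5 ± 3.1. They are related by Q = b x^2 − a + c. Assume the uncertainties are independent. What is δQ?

18.9

Let p = b·x^2 = 110. δp/p = √((1·δb/b)² + (2·δx/x)²) = √(0.00640 + 0.0214) = 0.167, so δp = 18.3.
Q = p − a + c: δQ = √(δp² + δa² + δc²) = √(336 + 10.9 + 9.61) = 18.9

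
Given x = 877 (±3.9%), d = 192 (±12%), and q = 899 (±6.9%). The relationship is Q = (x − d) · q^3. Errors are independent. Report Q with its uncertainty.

Let u = x − d = 685. δu = √(δx² + δd²) = √(1170 + 531) = 41.2, so δu/u = 0.0602.
Q is then a monomial in u, q:
δQ/Q = √((δu/u)² + (3·δq/q)²) = √(0.00362 + 0.0428) = 0.216
Q = 4.98e+11, so δQ = 0.216 × 4.98e+11 = 1.07e+11.

(4.98 ± 1.07) × 10^11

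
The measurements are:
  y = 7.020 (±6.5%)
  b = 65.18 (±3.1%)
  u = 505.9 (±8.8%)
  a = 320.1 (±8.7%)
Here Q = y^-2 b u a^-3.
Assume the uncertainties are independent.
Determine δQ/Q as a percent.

30.6%

Relative error in a monomial: (δQ/Q)² = Σ (nᵢ · δxᵢ/xᵢ)².
  (-2·δy/y)² = (-2×0.0650)² = 0.0169;  (1·δb/b)² = (1×0.0310)² = 0.000961;  (1·δu/u)² = (1×0.0880)² = 0.00774;  (-3·δa/a)² = (-3×0.0870)² = 0.0681
δQ/Q = √(0.0937) = 0.306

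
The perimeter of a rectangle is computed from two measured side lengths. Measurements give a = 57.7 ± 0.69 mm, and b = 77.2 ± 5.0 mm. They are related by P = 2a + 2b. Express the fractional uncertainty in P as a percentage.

3.74%

For a sum/difference, combine absolute errors in quadrature:
  (2·δa)² = 1.90;  (2·δb)² = 100
δP = √(102) = 10.1 mm
P = 270 mm, so δP/P = 10.1/270 = 0.0374.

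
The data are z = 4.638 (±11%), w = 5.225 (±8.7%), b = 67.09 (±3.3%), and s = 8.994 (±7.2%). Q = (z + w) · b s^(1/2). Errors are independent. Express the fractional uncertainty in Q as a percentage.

8.48%

Let u = z + w = 9.863. δu = √(δz² + δw²) = √(0.260 + 0.207) = 0.683, so δu/u = 0.0693.
Q is then a monomial in u, b, s:
δQ/Q = √((δu/u)² + (1·δb/b)² + (½·δs/s)²) = √(0.00480 + 0.00109 + 0.00130) = 0.0848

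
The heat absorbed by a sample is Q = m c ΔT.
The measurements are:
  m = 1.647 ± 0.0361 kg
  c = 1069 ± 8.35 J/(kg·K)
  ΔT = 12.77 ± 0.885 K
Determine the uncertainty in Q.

Since Q is a product/quotient, work with relative uncertainties:
  (1·δm/m)² = (1×0.0219)² = 0.000480;  (1·δc/c)² = (1×0.00781)² = 6.1e-05;  (1·δΔT/ΔT)² = (1×0.0693)² = 0.00480
δQ/Q = √(0.00534) = 0.0731
Q = 22480 J, so δQ = 0.0731 × 22480 = 1640 J.

1640 J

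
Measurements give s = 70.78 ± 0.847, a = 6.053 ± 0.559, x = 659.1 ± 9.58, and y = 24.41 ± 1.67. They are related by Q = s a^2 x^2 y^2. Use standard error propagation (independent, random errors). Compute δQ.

Each factor contributes (exponent × relative error)² to (δQ/Q)²:
  (1·δs/s)² = (1×0.0120)² = 0.000143;  (2·δa/a)² = (2×0.0924)² = 0.0341;  (2·δx/x)² = (2×0.0145)² = 0.000845;  (2·δy/y)² = (2×0.0684)² = 0.0187
δQ/Q = √(0.0538) = 0.232
Q = 6.713e+11, so δQ = 0.232 × 6.713e+11 = 1.56e+11.

1.56e+11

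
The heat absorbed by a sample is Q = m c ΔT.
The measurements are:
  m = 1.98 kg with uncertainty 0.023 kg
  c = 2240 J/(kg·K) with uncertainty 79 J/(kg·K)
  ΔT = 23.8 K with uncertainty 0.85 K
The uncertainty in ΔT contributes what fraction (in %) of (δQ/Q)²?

(δQ/Q)² = (1·δm/m)² + (1·δc/c)² + (1·δΔT/ΔT)²
  m term: (1×0.0116)² = 0.000135
  c term: (1×0.0353)² = 0.00124
  ΔT term: (1×0.0357)² = 0.00128
Total = 0.00265. Share from ΔT = 0.00128/0.00265 = 0.481.

48.1%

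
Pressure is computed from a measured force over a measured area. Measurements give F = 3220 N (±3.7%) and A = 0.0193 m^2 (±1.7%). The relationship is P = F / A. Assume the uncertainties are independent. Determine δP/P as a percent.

For a monomial P ∝ F, A^-1, fractional errors add in quadrature:
  (1·δF/F)² = (1×0.0370)² = 0.00137;  (-1·δA/A)² = (-1×0.0170)² = 0.000289
δP/P = √(0.00166) = 0.0407

4.07%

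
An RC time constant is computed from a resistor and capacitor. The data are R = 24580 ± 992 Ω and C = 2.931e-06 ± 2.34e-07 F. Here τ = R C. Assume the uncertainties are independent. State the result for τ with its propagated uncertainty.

τ is a product of powers, so relative uncertainties combine in quadrature:
  (1·δR/R)² = (1×0.0404)² = 0.00163;  (1·δC/C)² = (1×0.0798)² = 0.00637
δτ/τ = √(0.00800) = 0.0895
τ = 0.07204 s, so δτ = 0.0895 × 0.07204 = 0.00644 s.

0.07204 ± 0.00644 s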